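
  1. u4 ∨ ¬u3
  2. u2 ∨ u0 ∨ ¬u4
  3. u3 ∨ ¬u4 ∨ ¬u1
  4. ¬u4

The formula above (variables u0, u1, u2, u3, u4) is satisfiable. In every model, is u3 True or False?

False

Suppose u3 = True.
From the singleton clause (u4), u4 = True.
Now (¬u4) is unsatisfied and unit — conflict.
So every satisfying assignment has u3 = False.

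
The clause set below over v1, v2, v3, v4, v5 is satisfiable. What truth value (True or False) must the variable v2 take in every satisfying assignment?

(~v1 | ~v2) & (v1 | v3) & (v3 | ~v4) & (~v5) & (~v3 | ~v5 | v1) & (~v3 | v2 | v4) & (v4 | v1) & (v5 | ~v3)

False

Suppose v2 = 1.
(~v1) alone gives v1 = 0.
(v3) alone gives v3 = 1.
(~v5) alone gives v5 = 0.
But (v5) is also a unit clause — contradiction.
So every satisfying assignment has v2 = False.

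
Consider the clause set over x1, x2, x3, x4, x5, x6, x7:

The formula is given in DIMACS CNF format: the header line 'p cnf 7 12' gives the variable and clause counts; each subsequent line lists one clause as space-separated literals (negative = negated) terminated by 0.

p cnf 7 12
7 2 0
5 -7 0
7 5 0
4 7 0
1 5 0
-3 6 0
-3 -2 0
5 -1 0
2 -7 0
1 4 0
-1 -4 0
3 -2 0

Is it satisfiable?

Case x7 = True:
From the singleton clause (x5), x5 = True.
From the singleton clause (x2), x2 = True.
From the singleton clause (¬x3), x3 = False.
But (x3) is also a unit clause — contradiction.
Undo x7 and try x7 = False.
From the singleton clause (x2), x2 = True.
From the singleton clause (x5), x5 = True.
From the singleton clause (x4), x4 = True.
From the singleton clause (¬x3), x3 = False.
But (x3) is also a unit clause — contradiction.
Both values of x7 lead to a conflict.
No assignment satisfies every clause.

No, unsatisfiable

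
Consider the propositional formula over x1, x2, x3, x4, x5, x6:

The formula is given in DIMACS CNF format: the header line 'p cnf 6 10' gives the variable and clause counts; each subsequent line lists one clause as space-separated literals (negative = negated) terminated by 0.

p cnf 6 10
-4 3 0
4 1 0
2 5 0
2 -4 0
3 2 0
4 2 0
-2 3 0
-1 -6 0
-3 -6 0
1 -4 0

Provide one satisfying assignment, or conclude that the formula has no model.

x1=True,  x2=True,  x3=True,  x4=False,  x5=True,  x6=False

Case x4 = False:
The clause (x1) is unit, so x1 = True.
The clause (x2) is unit, so x2 = True.
The clause (x3) is unit, so x3 = True.
The clause (¬x6) is unit, so x6 = False.
Every clause is now satisfied; x5 is unconstrained.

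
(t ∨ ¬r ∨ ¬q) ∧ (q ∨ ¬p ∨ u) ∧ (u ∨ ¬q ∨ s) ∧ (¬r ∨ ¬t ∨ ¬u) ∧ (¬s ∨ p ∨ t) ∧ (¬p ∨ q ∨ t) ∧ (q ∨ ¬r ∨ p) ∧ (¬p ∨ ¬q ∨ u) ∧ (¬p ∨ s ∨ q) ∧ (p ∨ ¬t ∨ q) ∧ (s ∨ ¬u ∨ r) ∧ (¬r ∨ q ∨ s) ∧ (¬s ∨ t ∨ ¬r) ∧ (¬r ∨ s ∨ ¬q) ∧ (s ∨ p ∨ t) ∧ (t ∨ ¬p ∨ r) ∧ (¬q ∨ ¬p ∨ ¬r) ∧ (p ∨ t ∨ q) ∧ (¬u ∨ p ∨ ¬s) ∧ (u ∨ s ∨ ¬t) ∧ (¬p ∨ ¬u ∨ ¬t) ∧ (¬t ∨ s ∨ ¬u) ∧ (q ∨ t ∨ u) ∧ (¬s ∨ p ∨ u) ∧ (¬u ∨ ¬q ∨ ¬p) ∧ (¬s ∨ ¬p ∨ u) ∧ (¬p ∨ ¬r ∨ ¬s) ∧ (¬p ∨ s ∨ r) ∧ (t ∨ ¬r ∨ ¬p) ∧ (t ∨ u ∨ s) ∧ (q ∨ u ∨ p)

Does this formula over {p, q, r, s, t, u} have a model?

Try t = True.
Try r = False.
Try p = True.
Unit clause (¬u) forces u = False.
Unit clause (q) forces q = True.
Now (¬q) is unsatisfied and unit — conflict.
So p must be the other value — set p = False.
Unit clause (q) forces q = True.
Try u = True.
Unit clause (s) forces s = True.
Now (¬s) is unsatisfied and unit — conflict.
So u must be the other value — set u = False.
Unit clause (s) forces s = True.
Now (¬s) is unsatisfied and unit — conflict.
Either choice for u ends in contradiction.
Either choice for p ends in contradiction.
So r must be the other value — set r = True.
Unit clause (¬u) forces u = False.
Unit clause (s) forces s = True.
Unit clause (p) forces p = True.
Now (¬p) is unsatisfied and unit — conflict.
Either choice for r ends in contradiction.
So t must be the other value — set t = False.
Try r = False.
Unit clause (¬p) forces p = False.
Unit clause (¬s) forces s = False.
Now (s) is unsatisfied and unit — conflict.
So r must be the other value — set r = True.
Unit clause (¬q) forces q = False.
Unit clause (¬p) forces p = False.
Now (p) is unsatisfied and unit — conflict.
Either choice for r ends in contradiction.
Either choice for t ends in contradiction.
No assignment satisfies every clause.

Unsatisfiable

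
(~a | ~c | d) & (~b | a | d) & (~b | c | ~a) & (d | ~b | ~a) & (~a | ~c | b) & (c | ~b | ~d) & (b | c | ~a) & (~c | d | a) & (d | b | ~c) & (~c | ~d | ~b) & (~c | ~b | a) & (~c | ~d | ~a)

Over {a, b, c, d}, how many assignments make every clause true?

3

There are 2^4 = 16 truth assignments over (a, b, c, d).
Check each against the 12 clauses (columns in the order a, b, c, d):
  F F F F  ✓ satisfies all
  F F F T  ✓ satisfies all
  F F T F  ✗ fails (~c | d | a)
  F F T T  ✓ satisfies all
  F T F F  ✗ fails (~b | a | d)
  F T F T  ✗ fails (c | ~b | ~d)
  F T T F  ✗ fails (~b | a | d)
  F T T T  ✗ fails (~c | ~d | ~b)
  T F F F  ✗ fails (b | c | ~a)
  T F F T  ✗ fails (b | c | ~a)
  T F T F  ✗ fails (~a | ~c | d)
  T F T T  ✗ fails (~a | ~c | b)
  T T F F  ✗ fails (~b | c | ~a)
  T T F T  ✗ fails (~b | c | ~a)
  T T T F  ✗ fails (~a | ~c | d)
  T T T T  ✗ fails (~c | ~d | ~b)
3 of the 16 rows are models.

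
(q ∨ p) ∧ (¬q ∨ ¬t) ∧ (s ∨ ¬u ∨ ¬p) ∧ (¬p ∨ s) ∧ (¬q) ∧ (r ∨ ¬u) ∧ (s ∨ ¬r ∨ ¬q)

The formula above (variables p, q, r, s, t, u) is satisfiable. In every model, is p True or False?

True

Suppose p = False.
The clause (q) is unit, so q = True.
That conflicts with the unit clause (¬q).
So every satisfying assignment has p = True.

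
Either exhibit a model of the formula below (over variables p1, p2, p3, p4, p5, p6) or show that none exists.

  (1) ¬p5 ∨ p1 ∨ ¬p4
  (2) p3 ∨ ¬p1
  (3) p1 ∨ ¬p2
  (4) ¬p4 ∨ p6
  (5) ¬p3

p1: False; p2: False; p3: False; p4: True; p5: False; p6: True

(¬p3) alone gives p3 = False.
(¬p1) alone gives p1 = False.
(¬p2) alone gives p2 = False.
Case p5 = False:
Case p4 = True:
(p6) alone gives p6 = True.
All clauses are satisfied.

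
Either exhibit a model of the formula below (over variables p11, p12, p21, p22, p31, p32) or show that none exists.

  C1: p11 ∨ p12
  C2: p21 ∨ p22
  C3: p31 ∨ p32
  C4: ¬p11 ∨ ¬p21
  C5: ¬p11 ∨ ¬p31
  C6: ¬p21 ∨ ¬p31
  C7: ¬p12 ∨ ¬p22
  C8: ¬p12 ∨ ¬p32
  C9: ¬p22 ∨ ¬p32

UNSATISFIABLE

Branch on p11: set p11 = True.
(¬p21) alone gives p21 = False.
(p22) alone gives p22 = True.
(¬p31) alone gives p31 = False.
(p32) alone gives p32 = True.
That conflicts with the unit clause (¬p32).
Backtrack on p11: now try p11 = False.
(p12) alone gives p12 = True.
(¬p22) alone gives p22 = False.
(p21) alone gives p21 = True.
(¬p31) alone gives p31 = False.
(p32) alone gives p32 = True.
That conflicts with the unit clause (¬p32).
Neither p11 = True nor p11 = False works.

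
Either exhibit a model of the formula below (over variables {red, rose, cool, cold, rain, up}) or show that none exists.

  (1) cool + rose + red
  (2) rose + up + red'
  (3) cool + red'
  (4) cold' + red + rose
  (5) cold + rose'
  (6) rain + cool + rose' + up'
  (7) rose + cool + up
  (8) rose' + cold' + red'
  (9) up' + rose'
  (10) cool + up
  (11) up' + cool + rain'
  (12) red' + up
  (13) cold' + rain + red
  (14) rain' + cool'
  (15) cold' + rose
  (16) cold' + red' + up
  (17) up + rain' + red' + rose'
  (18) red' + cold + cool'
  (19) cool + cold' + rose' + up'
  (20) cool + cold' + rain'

Case cool = 1:
The clause (rain') is unit, so rain = 0.
Case cold = 0:
The clause (rose') is unit, so rose = 0.
The clause (red') is unit, so red = 0.
No clause remains; up is free.

red: 0,  rose: 0,  cool: 1,  cold: 0,  rain: 0,  up: 1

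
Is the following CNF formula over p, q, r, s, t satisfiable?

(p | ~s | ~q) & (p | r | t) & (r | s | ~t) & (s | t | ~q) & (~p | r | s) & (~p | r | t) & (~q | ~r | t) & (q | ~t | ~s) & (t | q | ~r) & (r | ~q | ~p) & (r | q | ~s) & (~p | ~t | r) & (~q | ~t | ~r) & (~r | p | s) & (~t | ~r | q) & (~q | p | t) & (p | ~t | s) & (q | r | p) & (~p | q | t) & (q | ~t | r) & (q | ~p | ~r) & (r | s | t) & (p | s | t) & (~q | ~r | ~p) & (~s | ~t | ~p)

Suppose p = 1.
Suppose r = 1.
The clause (q) is unit, so q = 1.
Now (~q) is unsatisfied and unit — conflict.
So r must be the other value — set r = 0.
The clause (s) is unit, so s = 1.
The clause (t) is unit, so t = 1.
Now (~t) is unsatisfied and unit — conflict.
Neither r = 1 nor r = 0 works.
So p must be the other value — set p = 0.
Suppose s = 0.
The clause (~r) is unit, so r = 0.
The clause (t) is unit, so t = 1.
Now (~t) is unsatisfied and unit — conflict.
So s must be the other value — set s = 1.
The clause (~q) is unit, so q = 0.
The clause (~t) is unit, so t = 0.
The clause (r) is unit, so r = 1.
Now (~r) is unsatisfied and unit — conflict.
Neither s = 1 nor s = 0 works.
Neither p = 1 nor p = 0 works.
No assignment satisfies every clause.

Unsatisfiable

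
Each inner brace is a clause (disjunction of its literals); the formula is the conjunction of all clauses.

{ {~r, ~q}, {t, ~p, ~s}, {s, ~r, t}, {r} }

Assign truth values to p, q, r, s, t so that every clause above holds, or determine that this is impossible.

p: 0, q: 0, r: 1, s: 1, t: 0

From the singleton clause (r), r = 1.
From the singleton clause (~q), q = 0.
Suppose s = 1.
Suppose t = 0.
From the singleton clause (~p), p = 0.
All clauses are satisfied.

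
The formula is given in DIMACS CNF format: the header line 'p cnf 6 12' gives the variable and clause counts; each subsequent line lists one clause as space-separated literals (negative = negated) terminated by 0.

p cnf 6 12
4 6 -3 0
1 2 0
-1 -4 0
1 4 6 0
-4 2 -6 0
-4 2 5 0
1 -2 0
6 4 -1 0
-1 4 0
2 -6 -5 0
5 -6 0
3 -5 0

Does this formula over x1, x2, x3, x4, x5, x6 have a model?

Try x1 = True.
Unit clause (¬x4) forces x4 = False.
But (x4) is also a unit clause — contradiction.
That branch fails; take x1 = False instead.
Unit clause (x2) forces x2 = True.
But (¬x2) is also a unit clause — contradiction.
Either choice for x1 ends in contradiction.
No assignment satisfies every clause.

Unsatisfiable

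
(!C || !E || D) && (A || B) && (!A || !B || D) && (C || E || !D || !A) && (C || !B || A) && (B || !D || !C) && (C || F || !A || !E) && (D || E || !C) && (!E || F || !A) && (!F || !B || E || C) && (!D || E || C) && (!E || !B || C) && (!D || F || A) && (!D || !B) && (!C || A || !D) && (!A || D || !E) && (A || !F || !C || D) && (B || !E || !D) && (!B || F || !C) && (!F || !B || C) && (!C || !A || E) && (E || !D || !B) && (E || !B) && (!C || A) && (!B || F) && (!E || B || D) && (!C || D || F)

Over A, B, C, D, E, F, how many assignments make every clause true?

2

There are 2^6 = 64 truth assignments over (A, B, C, D, E, F).
Split on C. With C = true, the clauses containing C are satisfied and !C drops from the rest; 0 of the 2^5 = 32 assignments to the other variables satisfy what remains.
With C = false, by the same count on the reduced clause set, 2 assignments work.
(One model: A=T, B=F, C=F, D=F, E=F, F=F.)
Total: 0 + 2 = 2.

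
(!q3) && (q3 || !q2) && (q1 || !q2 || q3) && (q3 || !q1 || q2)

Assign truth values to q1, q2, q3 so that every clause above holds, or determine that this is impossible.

q1=false, q2=false, q3=false

From the singleton clause (!q3), q3 = false.
From the singleton clause (!q2), q2 = false.
From the singleton clause (!q1), q1 = false.
Every clause now holds.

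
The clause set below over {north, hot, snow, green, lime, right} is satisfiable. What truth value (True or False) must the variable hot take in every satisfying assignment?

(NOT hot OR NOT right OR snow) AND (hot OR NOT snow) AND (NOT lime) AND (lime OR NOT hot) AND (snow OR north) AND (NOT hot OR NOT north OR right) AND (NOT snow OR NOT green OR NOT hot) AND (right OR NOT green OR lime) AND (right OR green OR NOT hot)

Suppose hot = true.
Unit clause (NOT lime) forces lime = false.
But (lime) is also a unit clause — contradiction.
So every satisfying assignment has hot = False.

False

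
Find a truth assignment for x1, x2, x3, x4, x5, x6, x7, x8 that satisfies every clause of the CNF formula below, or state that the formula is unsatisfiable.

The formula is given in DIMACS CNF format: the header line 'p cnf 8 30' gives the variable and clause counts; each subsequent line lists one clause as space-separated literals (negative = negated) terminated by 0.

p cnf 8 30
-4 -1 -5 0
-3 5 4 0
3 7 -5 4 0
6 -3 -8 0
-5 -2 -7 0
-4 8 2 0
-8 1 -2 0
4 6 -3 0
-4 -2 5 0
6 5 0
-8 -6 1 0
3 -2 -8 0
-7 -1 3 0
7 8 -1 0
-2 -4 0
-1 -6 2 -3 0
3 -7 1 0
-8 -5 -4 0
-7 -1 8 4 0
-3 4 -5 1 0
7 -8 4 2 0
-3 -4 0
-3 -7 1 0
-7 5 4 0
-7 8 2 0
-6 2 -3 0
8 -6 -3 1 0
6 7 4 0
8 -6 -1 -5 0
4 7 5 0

x1 ↦ True, x2 ↦ False, x3 ↦ False, x4 ↦ True, x5 ↦ False, x6 ↦ True, x7 ↦ False, x8 ↦ True

Branch on x6: set x6 = True.
Branch on x8: set x8 = True.
Unit clause (x1) forces x1 = True.
Branch on x4: set x4 = True.
Unit clause (¬x5) forces x5 = False.
Unit clause (¬x2) forces x2 = False.
Unit clause (¬x3) forces x3 = False.
Unit clause (¬x7) forces x7 = False.
This assignment satisfies each clause.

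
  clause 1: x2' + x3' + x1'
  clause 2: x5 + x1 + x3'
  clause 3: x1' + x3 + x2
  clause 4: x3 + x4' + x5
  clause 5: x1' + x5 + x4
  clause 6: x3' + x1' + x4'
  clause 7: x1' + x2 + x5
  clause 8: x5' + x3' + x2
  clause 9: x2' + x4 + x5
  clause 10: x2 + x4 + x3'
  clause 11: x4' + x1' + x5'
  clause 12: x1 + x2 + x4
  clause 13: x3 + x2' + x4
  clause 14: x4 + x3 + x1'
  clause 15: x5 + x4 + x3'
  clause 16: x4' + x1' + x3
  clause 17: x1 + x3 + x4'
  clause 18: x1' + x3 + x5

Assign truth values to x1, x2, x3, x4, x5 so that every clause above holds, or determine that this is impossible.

x1=0, x2=1, x3=1, x4=1, x5=1

Case x2 = 1:
Case x3 = 1:
Unit clause (x1') forces x1 = 0.
Unit clause (x5) forces x5 = 1.
All clauses hold; x4 can take either value.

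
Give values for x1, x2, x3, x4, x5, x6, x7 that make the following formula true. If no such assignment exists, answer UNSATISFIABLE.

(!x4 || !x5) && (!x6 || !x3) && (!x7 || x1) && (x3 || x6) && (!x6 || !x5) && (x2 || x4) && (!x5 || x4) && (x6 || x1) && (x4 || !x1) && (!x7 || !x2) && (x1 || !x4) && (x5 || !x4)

x1 ↦ false, x2 ↦ true, x3 ↦ false, x4 ↦ false, x5 ↦ false, x6 ↦ true, x7 ↦ false

Branch on x4: set x4 = false.
(x2) alone gives x2 = true.
(!x5) alone gives x5 = false.
(!x1) alone gives x1 = false.
(!x7) alone gives x7 = false.
(x6) alone gives x6 = true.
(!x3) alone gives x3 = false.
Every clause now holds.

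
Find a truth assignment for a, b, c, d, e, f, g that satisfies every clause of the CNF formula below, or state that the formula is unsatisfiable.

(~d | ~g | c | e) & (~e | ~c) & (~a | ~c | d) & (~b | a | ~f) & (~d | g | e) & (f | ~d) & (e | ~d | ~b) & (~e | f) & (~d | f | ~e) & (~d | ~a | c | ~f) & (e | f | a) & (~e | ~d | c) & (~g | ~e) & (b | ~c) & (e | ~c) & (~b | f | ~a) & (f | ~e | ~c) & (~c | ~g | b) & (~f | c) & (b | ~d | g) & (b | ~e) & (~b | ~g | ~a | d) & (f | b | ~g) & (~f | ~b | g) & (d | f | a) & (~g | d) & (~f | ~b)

Try e = 0.
Unit clause (~c) forces c = 0.
Unit clause (~f) forces f = 0.
Unit clause (~d) forces d = 0.
Unit clause (a) forces a = 1.
Unit clause (~b) forces b = 0.
Unit clause (~g) forces g = 0.
Every clause now holds.

a ↦ 1, b ↦ 0, c ↦ 0, d ↦ 0, e ↦ 0, f ↦ 0, g ↦ 0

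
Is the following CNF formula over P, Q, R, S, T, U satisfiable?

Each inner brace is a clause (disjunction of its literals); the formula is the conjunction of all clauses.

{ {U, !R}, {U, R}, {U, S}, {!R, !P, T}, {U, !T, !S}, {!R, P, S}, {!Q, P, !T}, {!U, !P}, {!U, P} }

No

Case U = true:
Unit clause (!P) forces P = false.
That conflicts with the unit clause (P).
Undo U and try U = false.
Unit clause (!R) forces R = false.
That conflicts with the unit clause (R).
Both values of U lead to a conflict.
No assignment satisfies every clause.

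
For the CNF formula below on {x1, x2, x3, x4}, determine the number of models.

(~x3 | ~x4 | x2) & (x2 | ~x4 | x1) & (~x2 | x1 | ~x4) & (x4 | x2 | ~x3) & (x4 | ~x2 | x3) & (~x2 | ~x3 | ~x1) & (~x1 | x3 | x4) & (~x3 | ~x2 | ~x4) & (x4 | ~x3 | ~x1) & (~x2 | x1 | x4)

3

There are 2^4 = 16 truth assignments over (x1, x2, x3, x4).
Check each against the 10 clauses (columns in the order x1, x2, x3, x4):
  F F F F  ✓ satisfies all
  F F F T  ✗ fails (x2 | ~x4 | x1)
  F F T F  ✗ fails (x4 | x2 | ~x3)
  F F T T  ✗ fails (~x3 | ~x4 | x2)
  F T F F  ✗ fails (x4 | ~x2 | x3)
  F T F T  ✗ fails (~x2 | x1 | ~x4)
  F T T F  ✗ fails (~x2 | x1 | x4)
  F T T T  ✗ fails (~x2 | x1 | ~x4)
  T F F F  ✗ fails (~x1 | x3 | x4)
  T F F T  ✓ satisfies all
  T F T F  ✗ fails (x4 | x2 | ~x3)
  T F T T  ✗ fails (~x3 | ~x4 | x2)
  T T F F  ✗ fails (x4 | ~x2 | x3)
  T T F T  ✓ satisfies all
  T T T F  ✗ fails (~x2 | ~x3 | ~x1)
  T T T T  ✗ fails (~x2 | ~x3 | ~x1)
3 of the 16 rows are models.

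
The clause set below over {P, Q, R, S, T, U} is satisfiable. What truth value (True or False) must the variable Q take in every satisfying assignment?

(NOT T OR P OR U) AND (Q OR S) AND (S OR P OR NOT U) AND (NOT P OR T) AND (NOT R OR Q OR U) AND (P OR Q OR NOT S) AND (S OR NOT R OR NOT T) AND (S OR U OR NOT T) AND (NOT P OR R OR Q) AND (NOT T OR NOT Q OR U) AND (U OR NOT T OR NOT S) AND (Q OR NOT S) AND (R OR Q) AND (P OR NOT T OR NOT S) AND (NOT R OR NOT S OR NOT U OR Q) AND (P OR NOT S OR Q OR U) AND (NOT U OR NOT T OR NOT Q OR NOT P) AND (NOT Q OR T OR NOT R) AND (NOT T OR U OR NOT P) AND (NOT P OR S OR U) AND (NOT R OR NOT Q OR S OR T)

Suppose Q = false.
From the singleton clause (S), S = true.
That conflicts with the unit clause (NOT S).
So every satisfying assignment has Q = True.

True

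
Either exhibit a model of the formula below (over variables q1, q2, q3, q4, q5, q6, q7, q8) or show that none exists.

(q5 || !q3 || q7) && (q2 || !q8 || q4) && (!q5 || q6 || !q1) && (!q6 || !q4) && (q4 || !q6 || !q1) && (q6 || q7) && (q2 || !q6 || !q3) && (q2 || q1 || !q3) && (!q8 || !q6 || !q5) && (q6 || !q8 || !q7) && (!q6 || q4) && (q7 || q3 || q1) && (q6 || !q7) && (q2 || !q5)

UNSATISFIABLE

Case q6 = false:
Unit clause (q7) forces q7 = true.
Now (!q7) is unsatisfied and unit — conflict.
So q6 must be the other value — set q6 = true.
Unit clause (!q4) forces q4 = false.
Now (q4) is unsatisfied and unit — conflict.
Either choice for q6 ends in contradiction.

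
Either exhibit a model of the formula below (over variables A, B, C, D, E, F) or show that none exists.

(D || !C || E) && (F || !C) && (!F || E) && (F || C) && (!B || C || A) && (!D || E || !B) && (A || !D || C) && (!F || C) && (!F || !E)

UNSATISFIABLE

Case F = true:
Unit clause (E) forces E = true.
Now (!E) is unsatisfied and unit — conflict.
So F must be the other value — set F = false.
Unit clause (!C) forces C = false.
Now (C) is unsatisfied and unit — conflict.
Either choice for F ends in contradiction.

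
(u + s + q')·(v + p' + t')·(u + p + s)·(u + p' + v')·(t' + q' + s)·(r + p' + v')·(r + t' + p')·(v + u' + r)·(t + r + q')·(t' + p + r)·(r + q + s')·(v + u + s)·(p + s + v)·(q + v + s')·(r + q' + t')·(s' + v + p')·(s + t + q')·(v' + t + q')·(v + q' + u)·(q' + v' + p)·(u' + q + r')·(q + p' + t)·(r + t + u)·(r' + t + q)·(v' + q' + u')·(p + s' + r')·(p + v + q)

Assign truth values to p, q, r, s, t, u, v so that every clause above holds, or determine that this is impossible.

Branch on u: set u = 1.
Branch on v: set v = 1.
(q') alone gives q = 0.
(r') alone gives r = 0.
(p') alone gives p = 0.
(t') alone gives t = 0.
(s') alone gives s = 0.
All clauses are satisfied.

p ↦ 0, q ↦ 0, r ↦ 0, s ↦ 0, t ↦ 0, u ↦ 1, v ↦ 1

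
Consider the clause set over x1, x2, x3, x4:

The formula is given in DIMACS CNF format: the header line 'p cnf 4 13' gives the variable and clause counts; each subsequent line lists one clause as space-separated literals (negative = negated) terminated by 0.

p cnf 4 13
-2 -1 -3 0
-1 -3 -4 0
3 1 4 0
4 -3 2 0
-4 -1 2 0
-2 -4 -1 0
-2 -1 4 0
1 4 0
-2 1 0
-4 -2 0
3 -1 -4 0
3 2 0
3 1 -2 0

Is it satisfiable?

Yes

Case x1 = False:
From the singleton clause (x4), x4 = True.
From the singleton clause (¬x2), x2 = False.
From the singleton clause (x3), x3 = True.
Every clause now holds.
A satisfying assignment: x1: False, x2: False, x3: True, x4: True.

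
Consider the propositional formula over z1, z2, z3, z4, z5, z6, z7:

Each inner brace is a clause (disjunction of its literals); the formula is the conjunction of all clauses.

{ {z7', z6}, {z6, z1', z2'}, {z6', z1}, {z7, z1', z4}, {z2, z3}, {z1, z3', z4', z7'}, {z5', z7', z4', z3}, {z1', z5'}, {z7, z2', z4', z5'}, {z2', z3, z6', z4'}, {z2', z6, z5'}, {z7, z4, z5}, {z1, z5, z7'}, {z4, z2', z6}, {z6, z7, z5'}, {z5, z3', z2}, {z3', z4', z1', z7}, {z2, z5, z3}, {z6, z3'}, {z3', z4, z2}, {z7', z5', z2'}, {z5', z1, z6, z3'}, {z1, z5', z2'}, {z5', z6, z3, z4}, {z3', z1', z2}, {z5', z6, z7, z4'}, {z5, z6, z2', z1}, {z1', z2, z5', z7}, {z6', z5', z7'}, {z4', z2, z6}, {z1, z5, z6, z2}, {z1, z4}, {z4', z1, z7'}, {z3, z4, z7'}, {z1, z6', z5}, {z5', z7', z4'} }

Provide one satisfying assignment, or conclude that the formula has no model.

z1: 1, z2: 1, z3: 1, z4: 0, z5: 0, z6: 1, z7: 1

Branch on z7: set z7 = 1.
(z6) alone gives z6 = 1.
(z1) alone gives z1 = 1.
(z5') alone gives z5 = 0.
Branch on z2: set z2 = 1.
Branch on z3: set z3 = 1.
No clause remains; z4 is free.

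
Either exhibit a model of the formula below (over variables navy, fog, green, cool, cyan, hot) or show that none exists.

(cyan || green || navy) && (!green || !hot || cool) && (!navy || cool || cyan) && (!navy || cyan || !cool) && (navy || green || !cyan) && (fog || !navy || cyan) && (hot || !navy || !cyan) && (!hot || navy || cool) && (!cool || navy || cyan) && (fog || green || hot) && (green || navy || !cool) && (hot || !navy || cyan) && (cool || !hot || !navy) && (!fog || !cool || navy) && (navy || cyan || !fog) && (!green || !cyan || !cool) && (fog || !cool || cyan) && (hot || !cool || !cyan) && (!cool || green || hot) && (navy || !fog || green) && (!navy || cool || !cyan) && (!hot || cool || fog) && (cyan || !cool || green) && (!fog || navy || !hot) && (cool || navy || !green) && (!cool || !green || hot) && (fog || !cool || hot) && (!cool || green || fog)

Suppose cyan = true.
Suppose navy = true.
From the singleton clause (hot), hot = true.
From the singleton clause (cool), cool = true.
From the singleton clause (!green), green = false.
From the singleton clause (fog), fog = true.
All clauses are satisfied.

navy: true, fog: true, green: false, cool: true, cyan: true, hot: true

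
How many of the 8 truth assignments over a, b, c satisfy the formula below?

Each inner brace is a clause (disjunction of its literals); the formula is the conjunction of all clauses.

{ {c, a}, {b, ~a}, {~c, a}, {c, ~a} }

There are 2^3 = 8 truth assignments over (a, b, c).
Split on a. With a = 1, the clauses containing a are satisfied and ~a drops from the rest; 1 of the 2^2 = 4 assignments to the other variables satisfy what remains.
With a = 0, by the same count on the reduced clause set, 0 assignments work.
(One model: a=T, b=T, c=T.)
Total: 1 + 0 = 1.

1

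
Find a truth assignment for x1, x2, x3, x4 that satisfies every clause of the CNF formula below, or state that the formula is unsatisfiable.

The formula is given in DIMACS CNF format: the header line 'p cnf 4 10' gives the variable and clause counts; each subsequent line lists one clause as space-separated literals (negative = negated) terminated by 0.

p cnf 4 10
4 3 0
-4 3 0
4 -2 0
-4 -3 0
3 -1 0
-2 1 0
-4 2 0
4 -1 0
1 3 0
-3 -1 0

x1 ↦ False,  x2 ↦ False,  x3 ↦ True,  x4 ↦ False

Case x4 = False:
From the singleton clause (x3), x3 = True.
From the singleton clause (¬x2), x2 = False.
From the singleton clause (¬x1), x1 = False.
Every clause now holds.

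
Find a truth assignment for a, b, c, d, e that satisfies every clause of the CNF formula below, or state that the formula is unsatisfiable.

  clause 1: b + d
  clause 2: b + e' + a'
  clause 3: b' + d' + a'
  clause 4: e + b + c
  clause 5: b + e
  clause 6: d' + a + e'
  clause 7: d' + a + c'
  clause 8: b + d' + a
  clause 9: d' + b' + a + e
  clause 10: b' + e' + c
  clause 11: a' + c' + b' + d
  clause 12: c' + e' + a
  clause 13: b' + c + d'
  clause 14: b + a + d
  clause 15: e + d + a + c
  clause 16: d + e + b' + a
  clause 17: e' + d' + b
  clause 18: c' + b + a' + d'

Case b = 1:
Case d = 0:
Case e = 0:
(a) alone gives a = 1.
(c') alone gives c = 0.
Every clause now holds.

a ↦ 1, b ↦ 1, c ↦ 0, d ↦ 0, e ↦ 0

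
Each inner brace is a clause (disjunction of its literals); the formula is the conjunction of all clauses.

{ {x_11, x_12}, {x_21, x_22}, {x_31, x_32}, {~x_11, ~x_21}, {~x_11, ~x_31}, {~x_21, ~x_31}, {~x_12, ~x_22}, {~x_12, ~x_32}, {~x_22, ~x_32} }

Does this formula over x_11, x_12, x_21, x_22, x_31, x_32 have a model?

Case x_11 = 1:
Unit clause (~x_21) forces x_21 = 0.
Unit clause (x_22) forces x_22 = 1.
Unit clause (~x_31) forces x_31 = 0.
Unit clause (x_32) forces x_32 = 1.
But (~x_32) is also a unit clause — contradiction.
That branch fails; take x_11 = 0 instead.
Unit clause (x_12) forces x_12 = 1.
Unit clause (~x_22) forces x_22 = 0.
Unit clause (x_21) forces x_21 = 1.
Unit clause (~x_31) forces x_31 = 0.
Unit clause (x_32) forces x_32 = 1.
But (~x_32) is also a unit clause — contradiction.
Either choice for x_11 ends in contradiction.
No assignment satisfies every clause.

Unsatisfiable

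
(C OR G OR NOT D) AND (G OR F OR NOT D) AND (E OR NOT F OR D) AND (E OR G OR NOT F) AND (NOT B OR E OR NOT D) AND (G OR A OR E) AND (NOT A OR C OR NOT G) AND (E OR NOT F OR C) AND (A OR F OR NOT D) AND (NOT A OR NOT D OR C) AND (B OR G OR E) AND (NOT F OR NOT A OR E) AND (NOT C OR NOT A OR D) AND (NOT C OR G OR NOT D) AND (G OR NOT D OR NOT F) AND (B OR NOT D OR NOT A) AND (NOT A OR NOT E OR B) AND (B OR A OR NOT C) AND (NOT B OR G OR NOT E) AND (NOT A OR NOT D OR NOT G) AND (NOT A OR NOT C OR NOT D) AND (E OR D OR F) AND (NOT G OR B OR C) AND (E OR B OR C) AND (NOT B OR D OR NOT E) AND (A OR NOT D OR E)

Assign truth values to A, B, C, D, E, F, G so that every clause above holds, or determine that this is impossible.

A=false, B=false, C=false, D=false, E=true, F=false, G=false

Try C = false.
Try G = false.
The clause (NOT D) is unit, so D = false.
Try E = true.
The clause (NOT B) is unit, so B = false.
The clause (NOT A) is unit, so A = false.
All clauses hold; F can take either value.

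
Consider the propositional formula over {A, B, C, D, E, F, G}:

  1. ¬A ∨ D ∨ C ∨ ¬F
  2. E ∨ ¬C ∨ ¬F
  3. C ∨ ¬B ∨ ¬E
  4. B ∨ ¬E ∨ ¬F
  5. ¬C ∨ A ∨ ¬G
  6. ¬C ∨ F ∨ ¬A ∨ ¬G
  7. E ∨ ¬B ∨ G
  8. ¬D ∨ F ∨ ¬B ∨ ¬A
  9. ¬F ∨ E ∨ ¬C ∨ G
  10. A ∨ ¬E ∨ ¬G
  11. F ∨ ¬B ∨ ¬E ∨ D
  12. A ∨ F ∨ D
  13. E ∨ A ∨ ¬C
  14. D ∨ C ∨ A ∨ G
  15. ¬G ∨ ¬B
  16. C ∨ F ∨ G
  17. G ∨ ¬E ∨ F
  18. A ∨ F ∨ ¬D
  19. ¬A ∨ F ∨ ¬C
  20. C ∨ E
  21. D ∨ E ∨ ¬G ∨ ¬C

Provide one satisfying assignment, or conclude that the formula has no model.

Suppose G = True.
The clause (¬B) is unit, so B = False.
Suppose E = True.
The clause (¬F) is unit, so F = False.
The clause (A) is unit, so A = True.
The clause (¬C) is unit, so C = False.
No clause remains; D is free.

A=True; B=False; C=False; D=False; E=True; F=False; G=True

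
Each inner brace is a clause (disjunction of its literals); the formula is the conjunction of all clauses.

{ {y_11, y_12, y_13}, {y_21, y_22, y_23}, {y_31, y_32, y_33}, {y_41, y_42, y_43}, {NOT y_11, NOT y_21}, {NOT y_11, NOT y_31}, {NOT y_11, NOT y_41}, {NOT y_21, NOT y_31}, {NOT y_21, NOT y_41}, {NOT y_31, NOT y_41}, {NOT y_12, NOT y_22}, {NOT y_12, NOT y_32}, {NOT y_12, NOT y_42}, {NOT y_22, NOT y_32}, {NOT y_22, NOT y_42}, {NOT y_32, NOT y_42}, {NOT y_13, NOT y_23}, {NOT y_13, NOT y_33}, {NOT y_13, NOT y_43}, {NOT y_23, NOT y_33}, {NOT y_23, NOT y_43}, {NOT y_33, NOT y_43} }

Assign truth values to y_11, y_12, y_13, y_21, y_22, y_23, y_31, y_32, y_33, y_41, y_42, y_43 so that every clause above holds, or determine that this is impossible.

Branch on y_11: set y_11 = false.
Branch on y_12: set y_12 = true.
Unit clause (NOT y_22) forces y_22 = false.
Unit clause (NOT y_32) forces y_32 = false.
Unit clause (NOT y_42) forces y_42 = false.
Branch on y_21: set y_21 = true.
Unit clause (NOT y_31) forces y_31 = false.
Unit clause (y_33) forces y_33 = true.
Unit clause (NOT y_41) forces y_41 = false.
Unit clause (y_43) forces y_43 = true.
But (NOT y_43) is also a unit clause — contradiction.
So y_21 must be the other value — set y_21 = false.
Unit clause (y_23) forces y_23 = true.
Unit clause (NOT y_13) forces y_13 = false.
Unit clause (NOT y_33) forces y_33 = false.
Unit clause (y_31) forces y_31 = true.
Unit clause (NOT y_41) forces y_41 = false.
Unit clause (y_43) forces y_43 = true.
But (NOT y_43) is also a unit clause — contradiction.
Either choice for y_21 ends in contradiction.
So y_12 must be the other value — set y_12 = false.
Unit clause (y_13) forces y_13 = true.
Unit clause (NOT y_23) forces y_23 = false.
Unit clause (NOT y_33) forces y_33 = false.
Unit clause (NOT y_43) forces y_43 = false.
Branch on y_21: set y_21 = true.
Unit clause (NOT y_31) forces y_31 = false.
Unit clause (y_32) forces y_32 = true.
Unit clause (NOT y_41) forces y_41 = false.
Unit clause (y_42) forces y_42 = true.
But (NOT y_42) is also a unit clause — contradiction.
So y_21 must be the other value — set y_21 = false.
Unit clause (y_22) forces y_22 = true.
Unit clause (NOT y_32) forces y_32 = false.
Unit clause (y_31) forces y_31 = true.
Unit clause (NOT y_41) forces y_41 = false.
Unit clause (y_42) forces y_42 = true.
But (NOT y_42) is also a unit clause — contradiction.
Either choice for y_21 ends in contradiction.
Either choice for y_12 ends in contradiction.
So y_11 must be the other value — set y_11 = true.
Unit clause (NOT y_21) forces y_21 = false.
Unit clause (NOT y_31) forces y_31 = false.
Unit clause (NOT y_41) forces y_41 = false.
Branch on y_22: set y_22 = true.
Unit clause (NOT y_12) forces y_12 = false.
Unit clause (NOT y_32) forces y_32 = false.
Unit clause (y_33) forces y_33 = true.
Unit clause (NOT y_42) forces y_42 = false.
Unit clause (y_43) forces y_43 = true.
But (NOT y_43) is also a unit clause — contradiction.
So y_22 must be the other value — set y_22 = false.
Unit clause (y_23) forces y_23 = true.
Unit clause (NOT y_13) forces y_13 = false.
Unit clause (NOT y_33) forces y_33 = false.
Unit clause (y_32) forces y_32 = true.
Unit clause (NOT y_12) forces y_12 = false.
Unit clause (NOT y_42) forces y_42 = false.
Unit clause (y_43) forces y_43 = true.
But (NOT y_43) is also a unit clause — contradiction.
Either choice for y_22 ends in contradiction.
Either choice for y_11 ends in contradiction.

UNSATISFIABLE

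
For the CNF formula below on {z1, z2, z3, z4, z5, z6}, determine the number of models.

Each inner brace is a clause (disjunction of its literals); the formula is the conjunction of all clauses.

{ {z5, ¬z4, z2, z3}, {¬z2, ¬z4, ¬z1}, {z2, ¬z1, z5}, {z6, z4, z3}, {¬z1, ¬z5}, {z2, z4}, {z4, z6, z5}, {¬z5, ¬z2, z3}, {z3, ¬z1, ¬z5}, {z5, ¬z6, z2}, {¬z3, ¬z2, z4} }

13

There are 2^6 = 64 truth assignments over (z1, z2, z3, z4, z5, z6).
Split on z6. With z6 = True, the clauses containing z6 are satisfied and ¬z6 drops from the rest; 7 of the 2^5 = 32 assignments to the other variables satisfy what remains.
With z6 = False, by the same count on the reduced clause set, 6 assignments work.
Total: 7 + 6 = 13.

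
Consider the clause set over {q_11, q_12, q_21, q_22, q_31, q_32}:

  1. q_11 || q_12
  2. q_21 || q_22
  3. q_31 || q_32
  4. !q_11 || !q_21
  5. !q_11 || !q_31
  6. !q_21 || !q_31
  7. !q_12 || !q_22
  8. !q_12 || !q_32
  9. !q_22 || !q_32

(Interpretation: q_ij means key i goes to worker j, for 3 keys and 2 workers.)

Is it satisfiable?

Try q_11 = true.
(!q_21) alone gives q_21 = false.
(q_22) alone gives q_22 = true.
(!q_31) alone gives q_31 = false.
(q_32) alone gives q_32 = true.
That conflicts with the unit clause (!q_32).
Backtrack on q_11: now try q_11 = false.
(q_12) alone gives q_12 = true.
(!q_22) alone gives q_22 = false.
(q_21) alone gives q_21 = true.
(!q_31) alone gives q_31 = false.
(q_32) alone gives q_32 = true.
That conflicts with the unit clause (!q_32).
Either choice for q_11 ends in contradiction.
No assignment satisfies every clause.

No, unsatisfiable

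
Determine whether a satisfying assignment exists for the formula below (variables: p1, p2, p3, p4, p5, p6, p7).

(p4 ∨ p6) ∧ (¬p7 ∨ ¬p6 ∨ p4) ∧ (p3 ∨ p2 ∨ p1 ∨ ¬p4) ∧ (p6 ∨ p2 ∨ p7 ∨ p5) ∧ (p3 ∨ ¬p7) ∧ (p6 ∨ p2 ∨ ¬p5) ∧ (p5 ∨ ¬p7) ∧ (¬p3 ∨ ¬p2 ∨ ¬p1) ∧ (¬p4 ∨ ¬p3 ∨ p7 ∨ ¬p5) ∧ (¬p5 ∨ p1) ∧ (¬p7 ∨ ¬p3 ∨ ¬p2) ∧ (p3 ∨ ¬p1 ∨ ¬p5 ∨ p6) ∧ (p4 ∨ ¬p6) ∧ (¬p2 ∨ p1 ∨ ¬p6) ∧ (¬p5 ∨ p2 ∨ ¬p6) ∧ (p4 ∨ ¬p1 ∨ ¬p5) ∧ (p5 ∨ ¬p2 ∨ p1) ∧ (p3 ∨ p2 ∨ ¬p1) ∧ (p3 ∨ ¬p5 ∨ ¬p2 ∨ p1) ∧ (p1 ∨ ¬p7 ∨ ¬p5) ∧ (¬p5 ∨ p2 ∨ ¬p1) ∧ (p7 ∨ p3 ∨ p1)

Case p4 = True:
Case p3 = False:
From the singleton clause (¬p7), p7 = False.
From the singleton clause (p1), p1 = True.
From the singleton clause (p2), p2 = True.
Case p5 = False:
No clause remains; p6 is free.
A satisfying assignment: p1: True; p2: True; p3: False; p4: True; p5: False; p6: True; p7: False.

Yes, satisfiable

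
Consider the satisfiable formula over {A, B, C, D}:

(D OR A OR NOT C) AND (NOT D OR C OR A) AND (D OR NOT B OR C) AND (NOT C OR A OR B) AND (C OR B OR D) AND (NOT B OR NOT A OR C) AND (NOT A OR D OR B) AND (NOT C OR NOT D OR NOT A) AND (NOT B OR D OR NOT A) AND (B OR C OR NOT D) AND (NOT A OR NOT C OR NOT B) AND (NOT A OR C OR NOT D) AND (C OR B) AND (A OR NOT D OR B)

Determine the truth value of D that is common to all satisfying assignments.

True

Suppose D = false.
Case A = true:
From the singleton clause (B), B = true.
That conflicts with the unit clause (NOT B).
Backtrack on A: now try A = false.
From the singleton clause (NOT C), C = false.
From the singleton clause (NOT B), B = false.
That conflicts with the unit clause (B).
Neither A = true nor A = false works.
So every satisfying assignment has D = True.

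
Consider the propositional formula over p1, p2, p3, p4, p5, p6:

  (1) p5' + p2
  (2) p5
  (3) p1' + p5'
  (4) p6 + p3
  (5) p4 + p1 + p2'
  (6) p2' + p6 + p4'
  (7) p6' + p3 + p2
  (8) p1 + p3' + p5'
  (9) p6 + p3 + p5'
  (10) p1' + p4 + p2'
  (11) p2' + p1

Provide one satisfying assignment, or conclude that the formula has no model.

The clause (p5) is unit, so p5 = 1.
The clause (p2) is unit, so p2 = 1.
The clause (p1') is unit, so p1 = 0.
Now (p1) is unsatisfied and unit — conflict.

UNSATISFIABLE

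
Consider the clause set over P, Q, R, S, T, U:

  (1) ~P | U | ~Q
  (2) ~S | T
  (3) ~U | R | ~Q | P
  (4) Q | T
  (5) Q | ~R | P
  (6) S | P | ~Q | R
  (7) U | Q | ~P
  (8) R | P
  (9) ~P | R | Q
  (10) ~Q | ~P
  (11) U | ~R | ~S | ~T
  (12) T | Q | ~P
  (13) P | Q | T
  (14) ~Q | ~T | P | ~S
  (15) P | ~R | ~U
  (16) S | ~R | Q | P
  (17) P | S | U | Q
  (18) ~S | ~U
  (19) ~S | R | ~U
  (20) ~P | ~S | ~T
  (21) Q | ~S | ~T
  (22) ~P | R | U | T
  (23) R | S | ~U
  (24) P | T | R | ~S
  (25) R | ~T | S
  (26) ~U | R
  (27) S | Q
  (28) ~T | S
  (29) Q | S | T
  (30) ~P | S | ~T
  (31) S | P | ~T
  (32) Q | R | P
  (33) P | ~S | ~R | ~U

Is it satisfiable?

Satisfiable

Suppose S = 0.
From the singleton clause (Q), Q = 1.
From the singleton clause (~P), P = 0.
From the singleton clause (R), R = 1.
From the singleton clause (~U), U = 0.
From the singleton clause (~T), T = 0.
Every clause now holds.
A satisfying assignment: P=0, Q=1, R=1, S=0, T=0, U=0.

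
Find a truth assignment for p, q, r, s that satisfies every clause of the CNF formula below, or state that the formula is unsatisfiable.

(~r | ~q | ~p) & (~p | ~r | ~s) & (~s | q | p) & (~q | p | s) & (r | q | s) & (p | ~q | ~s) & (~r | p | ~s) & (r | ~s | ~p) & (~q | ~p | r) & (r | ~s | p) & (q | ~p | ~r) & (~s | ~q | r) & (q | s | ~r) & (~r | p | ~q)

UNSATISFIABLE

Case r = 0:
Case q = 1:
The clause (~p) is unit, so p = 0.
The clause (s) is unit, so s = 1.
But (~s) is also a unit clause — contradiction.
So q must be the other value — set q = 0.
The clause (s) is unit, so s = 1.
The clause (p) is unit, so p = 1.
But (~p) is also a unit clause — contradiction.
Neither q = 1 nor q = 0 works.
So r must be the other value — set r = 1.
Case q = 0:
The clause (~p) is unit, so p = 0.
The clause (~s) is unit, so s = 0.
But (s) is also a unit clause — contradiction.
So q must be the other value — set q = 1.
The clause (~p) is unit, so p = 0.
But (p) is also a unit clause — contradiction.
Neither q = 1 nor q = 0 works.
Neither r = 1 nor r = 0 works.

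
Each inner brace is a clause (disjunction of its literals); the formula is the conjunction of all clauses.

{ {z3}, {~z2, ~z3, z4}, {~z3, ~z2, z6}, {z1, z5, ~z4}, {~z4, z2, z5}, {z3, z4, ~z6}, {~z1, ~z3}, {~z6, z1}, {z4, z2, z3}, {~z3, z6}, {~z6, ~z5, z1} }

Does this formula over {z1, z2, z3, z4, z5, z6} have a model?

(z3) alone gives z3 = 1.
(~z1) alone gives z1 = 0.
(~z6) alone gives z6 = 0.
That conflicts with the unit clause (z6).
No assignment satisfies every clause.

No, unsatisfiable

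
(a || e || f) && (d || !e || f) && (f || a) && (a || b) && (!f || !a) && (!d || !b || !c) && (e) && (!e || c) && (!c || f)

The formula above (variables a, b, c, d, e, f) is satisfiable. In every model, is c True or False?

True

Suppose c = false.
From the singleton clause (e), e = true.
But (!e) is also a unit clause — contradiction.
So every satisfying assignment has c = True.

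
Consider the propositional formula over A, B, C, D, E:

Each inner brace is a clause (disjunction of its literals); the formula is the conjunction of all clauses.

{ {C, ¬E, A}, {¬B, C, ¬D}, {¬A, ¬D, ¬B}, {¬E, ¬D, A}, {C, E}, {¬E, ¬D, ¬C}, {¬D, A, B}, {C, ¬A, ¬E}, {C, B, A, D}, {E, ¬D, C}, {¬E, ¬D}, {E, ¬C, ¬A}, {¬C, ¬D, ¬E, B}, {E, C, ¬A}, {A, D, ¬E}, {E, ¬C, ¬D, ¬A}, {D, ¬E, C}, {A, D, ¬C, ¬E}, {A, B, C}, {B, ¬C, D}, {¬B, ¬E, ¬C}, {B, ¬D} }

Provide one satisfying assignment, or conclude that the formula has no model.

Suppose C = True.
Suppose E = False.
(¬A) alone gives A = False.
Suppose D = False.
(B) alone gives B = True.
All clauses are satisfied.

A ↦ False; B ↦ True; C ↦ True; D ↦ False; E ↦ False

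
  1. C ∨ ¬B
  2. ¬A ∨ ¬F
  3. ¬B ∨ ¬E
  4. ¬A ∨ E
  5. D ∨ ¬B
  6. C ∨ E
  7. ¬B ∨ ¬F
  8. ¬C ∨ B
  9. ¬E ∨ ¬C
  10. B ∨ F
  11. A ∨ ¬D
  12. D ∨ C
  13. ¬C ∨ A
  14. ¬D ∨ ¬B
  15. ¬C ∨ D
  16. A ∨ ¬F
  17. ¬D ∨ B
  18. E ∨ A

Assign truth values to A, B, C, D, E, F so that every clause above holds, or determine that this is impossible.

UNSATISFIABLE

Suppose C = True.
Unit clause (B) forces B = True.
Unit clause (¬E) forces E = False.
Unit clause (¬A) forces A = False.
Now (A) is unsatisfied and unit — conflict.
So C must be the other value — set C = False.
Unit clause (¬B) forces B = False.
Unit clause (E) forces E = True.
Unit clause (F) forces F = True.
Unit clause (¬A) forces A = False.
Now (A) is unsatisfied and unit — conflict.
Neither C = True nor C = False works.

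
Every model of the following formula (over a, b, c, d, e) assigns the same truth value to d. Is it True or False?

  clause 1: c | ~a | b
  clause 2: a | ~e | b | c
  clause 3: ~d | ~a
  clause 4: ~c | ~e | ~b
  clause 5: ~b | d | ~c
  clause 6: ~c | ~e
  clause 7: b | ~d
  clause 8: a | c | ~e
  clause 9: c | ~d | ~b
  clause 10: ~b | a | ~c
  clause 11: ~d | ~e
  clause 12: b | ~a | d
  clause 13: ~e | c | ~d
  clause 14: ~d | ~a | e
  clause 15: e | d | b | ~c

Suppose d = 1.
Unit clause (~a) forces a = 0.
Unit clause (b) forces b = 1.
Unit clause (c) forces c = 1.
But (~c) is also a unit clause — contradiction.
So every satisfying assignment has d = False.

False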